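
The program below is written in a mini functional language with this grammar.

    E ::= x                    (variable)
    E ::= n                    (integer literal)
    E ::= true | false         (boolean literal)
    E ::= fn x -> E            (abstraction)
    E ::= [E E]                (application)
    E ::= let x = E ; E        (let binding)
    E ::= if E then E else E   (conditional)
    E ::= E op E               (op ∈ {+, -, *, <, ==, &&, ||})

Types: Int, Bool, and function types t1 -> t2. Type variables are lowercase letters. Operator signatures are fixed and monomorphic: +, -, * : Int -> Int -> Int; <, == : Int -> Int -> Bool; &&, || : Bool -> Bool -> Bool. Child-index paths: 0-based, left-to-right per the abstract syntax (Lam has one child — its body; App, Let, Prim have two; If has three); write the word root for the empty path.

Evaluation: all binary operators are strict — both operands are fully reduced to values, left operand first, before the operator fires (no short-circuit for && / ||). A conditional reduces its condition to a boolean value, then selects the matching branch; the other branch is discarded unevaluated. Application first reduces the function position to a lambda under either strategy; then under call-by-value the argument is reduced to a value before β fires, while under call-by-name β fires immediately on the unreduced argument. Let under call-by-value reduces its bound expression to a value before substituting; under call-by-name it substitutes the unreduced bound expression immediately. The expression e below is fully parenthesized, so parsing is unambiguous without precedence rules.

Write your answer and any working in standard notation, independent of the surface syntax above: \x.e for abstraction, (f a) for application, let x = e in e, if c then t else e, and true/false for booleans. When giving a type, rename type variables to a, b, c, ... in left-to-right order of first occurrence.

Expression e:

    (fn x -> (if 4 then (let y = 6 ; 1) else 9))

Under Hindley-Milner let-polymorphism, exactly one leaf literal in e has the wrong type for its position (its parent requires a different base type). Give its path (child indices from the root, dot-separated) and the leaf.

Answer: 0.0 : 4

Derivation:
  unify Int ~ Bool
  FAIL: mismatch Int ~ Bool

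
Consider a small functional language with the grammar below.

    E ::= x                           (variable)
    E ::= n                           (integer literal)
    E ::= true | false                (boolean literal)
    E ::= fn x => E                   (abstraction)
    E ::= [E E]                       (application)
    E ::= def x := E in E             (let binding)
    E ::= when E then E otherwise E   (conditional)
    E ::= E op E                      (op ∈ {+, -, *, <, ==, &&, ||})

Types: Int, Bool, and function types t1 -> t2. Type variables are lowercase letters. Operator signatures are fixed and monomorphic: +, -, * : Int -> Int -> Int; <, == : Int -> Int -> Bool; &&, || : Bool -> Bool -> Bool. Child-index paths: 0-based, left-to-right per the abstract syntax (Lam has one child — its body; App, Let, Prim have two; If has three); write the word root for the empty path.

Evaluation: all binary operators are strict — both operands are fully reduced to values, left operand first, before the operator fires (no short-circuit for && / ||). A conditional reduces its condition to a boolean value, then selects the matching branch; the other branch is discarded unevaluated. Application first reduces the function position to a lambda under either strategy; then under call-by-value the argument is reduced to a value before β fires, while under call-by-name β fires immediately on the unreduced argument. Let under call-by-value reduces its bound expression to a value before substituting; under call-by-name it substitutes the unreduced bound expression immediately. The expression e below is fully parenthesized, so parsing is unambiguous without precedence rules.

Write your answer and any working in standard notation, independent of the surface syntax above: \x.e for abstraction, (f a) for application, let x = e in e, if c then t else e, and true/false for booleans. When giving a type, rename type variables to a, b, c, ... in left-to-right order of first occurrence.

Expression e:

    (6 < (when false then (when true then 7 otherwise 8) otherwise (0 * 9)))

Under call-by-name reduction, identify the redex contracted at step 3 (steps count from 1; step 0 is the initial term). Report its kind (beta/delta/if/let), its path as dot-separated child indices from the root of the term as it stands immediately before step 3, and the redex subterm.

Answer: delta at root : (6 < 0)

Derivation:
step 0: (6 < (if false then (if true then 7 else 8) else (0 * 9)))
step 1: [if@1] (6 < (0 * 9))
step 2: [delta@1] (6 < 0)
step 3: [delta@root] false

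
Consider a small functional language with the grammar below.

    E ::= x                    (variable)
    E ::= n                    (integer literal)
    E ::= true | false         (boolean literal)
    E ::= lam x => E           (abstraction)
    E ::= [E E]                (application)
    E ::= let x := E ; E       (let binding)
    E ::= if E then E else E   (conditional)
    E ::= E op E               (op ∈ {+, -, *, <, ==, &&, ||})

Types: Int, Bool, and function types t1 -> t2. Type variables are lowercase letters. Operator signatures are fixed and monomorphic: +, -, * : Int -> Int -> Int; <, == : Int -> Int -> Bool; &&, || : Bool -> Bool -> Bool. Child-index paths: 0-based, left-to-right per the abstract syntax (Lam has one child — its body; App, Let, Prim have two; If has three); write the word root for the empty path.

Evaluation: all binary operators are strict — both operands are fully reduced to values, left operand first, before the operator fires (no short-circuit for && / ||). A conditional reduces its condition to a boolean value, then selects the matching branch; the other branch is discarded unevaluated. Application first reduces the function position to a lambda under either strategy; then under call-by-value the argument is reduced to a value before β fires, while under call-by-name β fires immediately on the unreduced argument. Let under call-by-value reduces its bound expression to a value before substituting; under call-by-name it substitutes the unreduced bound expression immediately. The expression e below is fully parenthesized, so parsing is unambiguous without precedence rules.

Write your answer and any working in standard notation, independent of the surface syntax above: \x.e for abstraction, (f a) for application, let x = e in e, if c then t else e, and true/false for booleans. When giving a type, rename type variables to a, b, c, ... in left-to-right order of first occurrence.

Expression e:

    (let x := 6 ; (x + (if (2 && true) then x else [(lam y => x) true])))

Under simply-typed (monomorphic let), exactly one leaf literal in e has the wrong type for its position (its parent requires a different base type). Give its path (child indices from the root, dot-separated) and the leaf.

Answer: 1.1.0.0 : 2

Trace:
let x : Int
x : Int
  unify Int ~ Int
  unify Int ~ Bool
  FAIL: mismatch Int ~ Bool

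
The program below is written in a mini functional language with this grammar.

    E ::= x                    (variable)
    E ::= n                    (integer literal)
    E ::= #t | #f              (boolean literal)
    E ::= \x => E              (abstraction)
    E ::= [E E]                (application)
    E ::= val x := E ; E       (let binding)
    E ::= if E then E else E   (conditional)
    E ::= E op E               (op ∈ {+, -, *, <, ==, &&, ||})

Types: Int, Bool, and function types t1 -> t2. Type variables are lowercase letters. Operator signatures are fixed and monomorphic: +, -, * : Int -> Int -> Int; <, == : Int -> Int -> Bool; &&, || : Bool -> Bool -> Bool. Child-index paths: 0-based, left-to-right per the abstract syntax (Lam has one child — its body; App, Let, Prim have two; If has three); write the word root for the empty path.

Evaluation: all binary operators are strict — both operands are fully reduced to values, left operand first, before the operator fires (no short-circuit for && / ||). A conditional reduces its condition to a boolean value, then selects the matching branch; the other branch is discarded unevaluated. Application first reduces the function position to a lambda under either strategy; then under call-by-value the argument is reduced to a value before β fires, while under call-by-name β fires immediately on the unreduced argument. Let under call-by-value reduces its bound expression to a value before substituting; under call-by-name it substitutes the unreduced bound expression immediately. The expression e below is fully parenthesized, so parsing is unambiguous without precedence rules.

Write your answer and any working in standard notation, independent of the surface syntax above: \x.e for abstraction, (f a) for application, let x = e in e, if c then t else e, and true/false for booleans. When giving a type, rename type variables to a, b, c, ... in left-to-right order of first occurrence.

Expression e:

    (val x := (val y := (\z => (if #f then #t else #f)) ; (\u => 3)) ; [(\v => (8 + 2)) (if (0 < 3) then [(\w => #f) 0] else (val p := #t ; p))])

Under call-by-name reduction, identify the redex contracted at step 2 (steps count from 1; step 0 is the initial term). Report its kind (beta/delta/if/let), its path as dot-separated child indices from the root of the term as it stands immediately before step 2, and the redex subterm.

Trace:
step 0: (let x = (let y = (\z.(if false then true else false)) in (\u.3)) in ((\v.(8 + 2)) (if (0 < 3) then ((\w.false) 0) else (let p = true in p))))
step 1: [let@root] ((\v.(8 + 2)) (if (0 < 3) then ((\w.false) 0) else (let p = true in p)))
step 2: [beta@root] (8 + 2)

Answer: beta at root : ((\v.(8 + 2)) (if (0 < 3) then ((\w.false) 0) else (let p = true in p)))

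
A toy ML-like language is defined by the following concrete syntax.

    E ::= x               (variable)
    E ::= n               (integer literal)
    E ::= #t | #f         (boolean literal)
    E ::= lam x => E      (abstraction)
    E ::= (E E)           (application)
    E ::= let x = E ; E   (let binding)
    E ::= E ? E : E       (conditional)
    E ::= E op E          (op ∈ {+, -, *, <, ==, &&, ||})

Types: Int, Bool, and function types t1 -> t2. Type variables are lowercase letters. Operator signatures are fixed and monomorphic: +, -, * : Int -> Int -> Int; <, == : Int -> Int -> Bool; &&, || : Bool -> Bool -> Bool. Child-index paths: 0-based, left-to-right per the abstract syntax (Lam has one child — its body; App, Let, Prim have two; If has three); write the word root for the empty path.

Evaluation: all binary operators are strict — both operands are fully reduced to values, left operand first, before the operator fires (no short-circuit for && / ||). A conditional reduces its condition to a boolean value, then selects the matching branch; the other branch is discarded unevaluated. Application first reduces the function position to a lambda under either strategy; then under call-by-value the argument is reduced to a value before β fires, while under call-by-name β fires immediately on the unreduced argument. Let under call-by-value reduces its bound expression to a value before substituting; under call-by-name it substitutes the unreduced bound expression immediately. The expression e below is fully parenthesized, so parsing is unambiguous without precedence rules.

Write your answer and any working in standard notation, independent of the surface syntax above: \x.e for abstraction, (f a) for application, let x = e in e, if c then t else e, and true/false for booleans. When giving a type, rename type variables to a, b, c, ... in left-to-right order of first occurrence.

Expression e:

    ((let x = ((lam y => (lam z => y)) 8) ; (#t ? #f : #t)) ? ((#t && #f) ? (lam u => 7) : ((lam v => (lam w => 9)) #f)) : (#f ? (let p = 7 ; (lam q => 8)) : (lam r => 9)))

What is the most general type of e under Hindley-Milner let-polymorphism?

Answer: a -> Int

Trace:
y : a
\z._ : b -> a
\y._ : a -> b -> a
  unify a -> b -> a ~ Int -> c
  unify a ~ Int
  unify b -> Int ~ c
_ _ : b -> Int
let x : forall. b -> Int
  unify Bool ~ Bool
  unify Bool ~ Bool
  unify Bool ~ Bool
  unify Bool ~ Bool
  unify Bool ~ Bool
  unify Bool ~ Bool
\u._ : d -> Int
\w._ : f -> Int
\v._ : e -> f -> Int
  unify e -> f -> Int ~ Bool -> g
  unify e ~ Bool
  unify f -> Int ~ g
_ _ : f -> Int
  unify d -> Int ~ f -> Int
  unify d ~ f
  unify Int ~ Int
  unify Bool ~ Bool
let p : Int
\q._ : h -> Int
\r._ : i -> Int
  unify h -> Int ~ i -> Int
  unify h ~ i
  unify Int ~ Int
  unify f -> Int ~ i -> Int
  unify f ~ i
  unify Int ~ Int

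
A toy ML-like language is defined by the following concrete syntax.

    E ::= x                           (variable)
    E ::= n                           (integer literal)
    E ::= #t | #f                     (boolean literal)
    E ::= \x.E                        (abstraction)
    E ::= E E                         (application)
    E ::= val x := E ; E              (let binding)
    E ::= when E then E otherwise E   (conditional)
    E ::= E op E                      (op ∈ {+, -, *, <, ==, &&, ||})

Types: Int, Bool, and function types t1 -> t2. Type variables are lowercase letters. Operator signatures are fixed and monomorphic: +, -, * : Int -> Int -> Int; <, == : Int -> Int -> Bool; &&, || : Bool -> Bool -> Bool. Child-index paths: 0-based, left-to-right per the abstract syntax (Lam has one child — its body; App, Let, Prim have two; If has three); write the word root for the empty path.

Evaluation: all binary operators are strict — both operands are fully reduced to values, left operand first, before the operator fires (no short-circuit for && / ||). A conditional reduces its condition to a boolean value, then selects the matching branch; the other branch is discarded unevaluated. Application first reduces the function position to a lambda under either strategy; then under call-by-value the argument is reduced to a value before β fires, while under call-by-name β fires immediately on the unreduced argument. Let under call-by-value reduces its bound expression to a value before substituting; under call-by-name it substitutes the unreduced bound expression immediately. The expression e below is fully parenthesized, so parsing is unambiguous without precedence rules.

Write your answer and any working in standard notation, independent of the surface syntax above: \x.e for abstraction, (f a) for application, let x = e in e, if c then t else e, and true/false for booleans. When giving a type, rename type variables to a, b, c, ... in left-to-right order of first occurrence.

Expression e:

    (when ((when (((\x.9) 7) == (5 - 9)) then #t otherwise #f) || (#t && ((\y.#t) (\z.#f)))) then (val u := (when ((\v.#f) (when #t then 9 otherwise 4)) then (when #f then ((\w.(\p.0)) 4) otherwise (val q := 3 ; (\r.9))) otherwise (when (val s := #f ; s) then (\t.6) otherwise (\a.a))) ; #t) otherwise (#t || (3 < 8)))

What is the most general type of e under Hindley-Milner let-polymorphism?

Answer: Bool

Working:
\x._ : a -> Int
  unify a -> Int ~ Int -> b
  unify a ~ Int
  unify Int ~ b
_ _ : Int
  unify Int ~ Int
  unify Int ~ Int
  unify Int ~ Int
  unify Int ~ Int
  unify Bool ~ Bool
  unify Bool ~ Bool
  unify Bool ~ Bool
  unify Bool ~ Bool
\y._ : c -> Bool
\z._ : d -> Bool
  unify c -> Bool ~ (d -> Bool) -> e
  unify c ~ d -> Bool
  unify Bool ~ e
_ _ : Bool
  unify Bool ~ Bool
  unify Bool ~ Bool
  unify Bool ~ Bool
\v._ : f -> Bool
  unify Bool ~ Bool
  unify Int ~ Int
  unify f -> Bool ~ Int -> g
  unify f ~ Int
  unify Bool ~ g
_ _ : Bool
  unify Bool ~ Bool
  unify Bool ~ Bool
\p._ : i -> Int
\w._ : h -> i -> Int
  unify h -> i -> Int ~ Int -> j
  unify h ~ Int
  unify i -> Int ~ j
_ _ : i -> Int
let q : Int
\r._ : k -> Int
  unify i -> Int ~ k -> Int
  unify i ~ k
  unify Int ~ Int
let s : Bool
s : Bool
  unify Bool ~ Bool
\t._ : l -> Int
a : m
\a._ : m -> m
  unify l -> Int ~ m -> m
  unify l ~ m
  unify Int ~ m
  unify k -> Int ~ Int -> Int
  unify k ~ Int
  unify Int ~ Int
let u : Int -> Int
  unify Bool ~ Bool
  unify Int ~ Int
  unify Int ~ Int
  unify Bool ~ Bool
  unify Bool ~ Bool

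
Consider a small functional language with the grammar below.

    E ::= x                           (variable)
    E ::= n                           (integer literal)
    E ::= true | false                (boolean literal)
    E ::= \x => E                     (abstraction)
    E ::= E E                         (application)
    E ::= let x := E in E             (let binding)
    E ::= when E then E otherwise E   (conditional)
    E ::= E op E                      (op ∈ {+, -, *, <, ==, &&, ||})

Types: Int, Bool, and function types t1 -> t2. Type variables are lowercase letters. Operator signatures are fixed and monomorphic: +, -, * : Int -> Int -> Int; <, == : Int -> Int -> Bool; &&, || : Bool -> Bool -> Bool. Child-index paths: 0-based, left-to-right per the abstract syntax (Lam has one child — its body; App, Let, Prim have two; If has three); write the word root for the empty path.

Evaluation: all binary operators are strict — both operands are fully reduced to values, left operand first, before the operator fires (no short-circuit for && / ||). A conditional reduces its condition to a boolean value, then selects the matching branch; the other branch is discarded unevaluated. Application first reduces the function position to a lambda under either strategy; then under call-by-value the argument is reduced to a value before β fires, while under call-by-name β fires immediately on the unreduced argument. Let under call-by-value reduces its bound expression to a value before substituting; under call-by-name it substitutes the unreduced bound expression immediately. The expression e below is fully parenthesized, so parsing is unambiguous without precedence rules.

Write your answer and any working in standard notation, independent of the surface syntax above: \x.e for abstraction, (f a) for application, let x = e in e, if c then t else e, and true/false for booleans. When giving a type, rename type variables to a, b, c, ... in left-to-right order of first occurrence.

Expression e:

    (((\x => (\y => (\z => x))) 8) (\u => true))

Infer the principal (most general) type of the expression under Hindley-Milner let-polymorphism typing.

Answer: a -> Int

Working:
x : a
\z._ : c -> a
\y._ : b -> c -> a
\x._ : a -> b -> c -> a
  unify a -> b -> c -> a ~ Int -> d
  unify a ~ Int
  unify b -> c -> Int ~ d
_ _ : b -> c -> Int
\u._ : e -> Bool
  unify b -> c -> Int ~ (e -> Bool) -> f
  unify b ~ e -> Bool
  unify c -> Int ~ f
_ _ : c -> Int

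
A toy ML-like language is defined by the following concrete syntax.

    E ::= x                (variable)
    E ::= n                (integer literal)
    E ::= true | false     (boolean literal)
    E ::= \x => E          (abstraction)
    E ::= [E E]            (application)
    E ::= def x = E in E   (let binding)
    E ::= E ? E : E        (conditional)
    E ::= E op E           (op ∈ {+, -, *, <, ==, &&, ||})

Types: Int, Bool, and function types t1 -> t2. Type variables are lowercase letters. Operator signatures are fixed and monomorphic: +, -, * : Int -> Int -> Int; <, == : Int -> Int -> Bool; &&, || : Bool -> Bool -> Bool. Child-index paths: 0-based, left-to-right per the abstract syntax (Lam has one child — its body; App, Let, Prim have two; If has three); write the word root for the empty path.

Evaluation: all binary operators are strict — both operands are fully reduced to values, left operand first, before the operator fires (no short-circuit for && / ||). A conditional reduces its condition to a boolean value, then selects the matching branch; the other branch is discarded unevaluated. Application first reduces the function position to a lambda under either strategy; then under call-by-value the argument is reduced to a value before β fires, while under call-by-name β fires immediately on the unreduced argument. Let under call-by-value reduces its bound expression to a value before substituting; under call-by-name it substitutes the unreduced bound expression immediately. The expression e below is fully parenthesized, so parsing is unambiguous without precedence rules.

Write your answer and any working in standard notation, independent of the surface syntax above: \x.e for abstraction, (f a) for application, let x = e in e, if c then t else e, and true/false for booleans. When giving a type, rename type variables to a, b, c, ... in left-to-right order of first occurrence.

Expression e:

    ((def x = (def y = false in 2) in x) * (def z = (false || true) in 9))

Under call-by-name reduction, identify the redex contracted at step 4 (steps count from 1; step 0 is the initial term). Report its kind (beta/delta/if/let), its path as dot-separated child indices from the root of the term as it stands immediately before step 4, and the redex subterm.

Working:
step 0: ((let x = (let y = false in 2) in x) * (let z = (false || true) in 9))
step 1: [let@0] ((let y = false in 2) * (let z = (false || true) in 9))
step 2: [let@0] (2 * (let z = (false || true) in 9))
step 3: [let@1] (2 * 9)
step 4: [delta@root] 18

Answer: delta at root : (2 * 9)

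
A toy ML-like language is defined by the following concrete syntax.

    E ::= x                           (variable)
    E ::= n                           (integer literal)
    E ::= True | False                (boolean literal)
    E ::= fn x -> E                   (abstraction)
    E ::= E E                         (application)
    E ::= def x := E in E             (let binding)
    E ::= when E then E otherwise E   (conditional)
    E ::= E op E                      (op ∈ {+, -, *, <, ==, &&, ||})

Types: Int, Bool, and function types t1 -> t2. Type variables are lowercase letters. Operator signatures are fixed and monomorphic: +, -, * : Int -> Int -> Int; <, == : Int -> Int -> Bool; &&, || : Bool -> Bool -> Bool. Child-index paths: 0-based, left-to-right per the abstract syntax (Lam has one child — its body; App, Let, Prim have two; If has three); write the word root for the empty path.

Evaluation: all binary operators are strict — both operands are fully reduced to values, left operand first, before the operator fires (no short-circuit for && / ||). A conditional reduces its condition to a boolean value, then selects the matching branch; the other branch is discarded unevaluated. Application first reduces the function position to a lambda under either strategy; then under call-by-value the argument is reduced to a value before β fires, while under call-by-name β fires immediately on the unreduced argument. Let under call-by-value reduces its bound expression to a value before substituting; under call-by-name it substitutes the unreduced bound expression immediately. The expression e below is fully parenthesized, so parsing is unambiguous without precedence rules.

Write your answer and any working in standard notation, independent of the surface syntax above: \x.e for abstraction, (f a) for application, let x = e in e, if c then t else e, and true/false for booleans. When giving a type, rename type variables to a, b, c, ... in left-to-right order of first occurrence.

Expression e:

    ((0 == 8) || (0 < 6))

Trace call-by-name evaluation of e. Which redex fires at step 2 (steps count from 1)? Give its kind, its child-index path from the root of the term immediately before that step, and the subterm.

Answer: delta at 1 : (0 < 6)

Trace:
step 0: ((0 == 8) || (0 < 6))
step 1: [delta@0] (false || (0 < 6))
step 2: [delta@1] (false || true)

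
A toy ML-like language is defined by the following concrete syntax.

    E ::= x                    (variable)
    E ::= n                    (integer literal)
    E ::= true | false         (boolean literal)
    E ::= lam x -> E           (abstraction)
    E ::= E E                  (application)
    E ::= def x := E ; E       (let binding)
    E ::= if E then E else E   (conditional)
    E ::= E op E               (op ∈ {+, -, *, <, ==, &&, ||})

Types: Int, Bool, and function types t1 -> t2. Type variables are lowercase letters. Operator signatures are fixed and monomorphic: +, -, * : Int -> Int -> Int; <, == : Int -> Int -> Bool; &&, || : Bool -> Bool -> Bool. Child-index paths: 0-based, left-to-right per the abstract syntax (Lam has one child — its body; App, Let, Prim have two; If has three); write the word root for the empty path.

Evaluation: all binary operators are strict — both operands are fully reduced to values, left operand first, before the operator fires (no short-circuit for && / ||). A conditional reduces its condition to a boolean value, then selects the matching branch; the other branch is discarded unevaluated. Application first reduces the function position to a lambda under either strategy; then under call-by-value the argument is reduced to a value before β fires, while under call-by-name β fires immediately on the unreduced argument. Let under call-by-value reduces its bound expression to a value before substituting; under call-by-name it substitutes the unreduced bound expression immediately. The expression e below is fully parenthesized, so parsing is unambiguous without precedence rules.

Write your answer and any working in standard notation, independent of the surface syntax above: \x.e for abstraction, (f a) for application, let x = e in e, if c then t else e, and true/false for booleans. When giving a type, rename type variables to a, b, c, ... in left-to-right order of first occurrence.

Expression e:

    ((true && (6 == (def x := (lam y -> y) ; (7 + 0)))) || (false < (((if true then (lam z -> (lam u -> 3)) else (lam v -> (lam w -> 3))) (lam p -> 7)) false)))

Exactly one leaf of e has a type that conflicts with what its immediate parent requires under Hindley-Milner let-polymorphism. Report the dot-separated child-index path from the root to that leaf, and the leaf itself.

Working:
  unify Bool ~ Bool
  unify Int ~ Int
y : a
\y._ : a -> a
let x : forall. a -> a
  unify Int ~ Int
  unify Int ~ Int
  unify Int ~ Int
  unify Bool ~ Bool
  unify Bool ~ Bool
  unify Bool ~ Int
  FAIL: mismatch Bool ~ Int

Answer: 1.0 : false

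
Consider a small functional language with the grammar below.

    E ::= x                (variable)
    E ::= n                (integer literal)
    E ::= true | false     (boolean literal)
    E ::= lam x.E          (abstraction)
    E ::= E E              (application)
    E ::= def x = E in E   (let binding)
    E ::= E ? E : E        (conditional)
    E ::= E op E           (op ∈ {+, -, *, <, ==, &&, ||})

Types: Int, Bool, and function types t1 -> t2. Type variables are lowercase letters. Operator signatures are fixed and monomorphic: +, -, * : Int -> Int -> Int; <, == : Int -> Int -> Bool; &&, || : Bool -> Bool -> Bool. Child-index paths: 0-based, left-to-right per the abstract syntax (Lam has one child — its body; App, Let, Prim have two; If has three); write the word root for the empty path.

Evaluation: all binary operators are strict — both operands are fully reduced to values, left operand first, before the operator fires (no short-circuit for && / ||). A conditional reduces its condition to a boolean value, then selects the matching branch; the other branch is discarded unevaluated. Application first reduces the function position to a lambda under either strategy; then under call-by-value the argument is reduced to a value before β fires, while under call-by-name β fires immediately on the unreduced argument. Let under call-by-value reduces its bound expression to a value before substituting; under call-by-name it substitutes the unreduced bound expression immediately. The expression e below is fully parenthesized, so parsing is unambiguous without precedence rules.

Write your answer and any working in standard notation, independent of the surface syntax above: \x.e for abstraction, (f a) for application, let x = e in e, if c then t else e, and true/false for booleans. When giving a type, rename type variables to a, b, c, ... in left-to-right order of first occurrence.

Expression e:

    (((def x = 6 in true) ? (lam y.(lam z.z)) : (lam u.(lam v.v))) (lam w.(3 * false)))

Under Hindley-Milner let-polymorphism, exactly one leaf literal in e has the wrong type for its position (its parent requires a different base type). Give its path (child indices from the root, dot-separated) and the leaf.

Derivation:
let x : Int
  unify Bool ~ Bool
z : b
\z._ : b -> b
\y._ : a -> b -> b
v : d
\v._ : d -> d
\u._ : c -> d -> d
  unify a -> b -> b ~ c -> d -> d
  unify a ~ c
  unify b -> b ~ d -> d
  unify b ~ d
  unify d ~ d
  unify Int ~ Int
  unify Bool ~ Int
  FAIL: mismatch Bool ~ Int

Answer: 1.0.1 : false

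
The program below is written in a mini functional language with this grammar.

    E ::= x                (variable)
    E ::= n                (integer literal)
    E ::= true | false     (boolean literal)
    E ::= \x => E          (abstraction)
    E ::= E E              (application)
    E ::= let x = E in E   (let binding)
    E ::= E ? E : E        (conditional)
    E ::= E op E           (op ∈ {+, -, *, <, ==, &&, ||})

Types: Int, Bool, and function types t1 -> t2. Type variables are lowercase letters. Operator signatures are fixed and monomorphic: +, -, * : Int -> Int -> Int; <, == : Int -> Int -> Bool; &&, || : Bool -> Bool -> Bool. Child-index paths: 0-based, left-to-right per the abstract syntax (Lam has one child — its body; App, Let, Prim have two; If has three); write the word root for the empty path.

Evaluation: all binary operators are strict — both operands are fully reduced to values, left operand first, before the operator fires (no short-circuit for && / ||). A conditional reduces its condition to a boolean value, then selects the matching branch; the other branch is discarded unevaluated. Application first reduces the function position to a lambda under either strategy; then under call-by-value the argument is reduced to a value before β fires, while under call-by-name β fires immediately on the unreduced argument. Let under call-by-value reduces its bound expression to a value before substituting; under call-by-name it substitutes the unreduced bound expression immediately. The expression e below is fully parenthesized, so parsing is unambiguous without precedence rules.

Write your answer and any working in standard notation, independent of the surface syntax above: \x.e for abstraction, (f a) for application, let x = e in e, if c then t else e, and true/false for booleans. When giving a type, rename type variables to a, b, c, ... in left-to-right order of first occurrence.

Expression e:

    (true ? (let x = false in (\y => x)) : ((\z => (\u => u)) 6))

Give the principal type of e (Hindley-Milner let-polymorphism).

Answer: Bool -> Bool

Derivation:
  unify Bool ~ Bool
let x : Bool
x : Bool
\y._ : a -> Bool
u : c
\u._ : c -> c
\z._ : b -> c -> c
  unify b -> c -> c ~ Int -> d
  unify b ~ Int
  unify c -> c ~ d
_ _ : c -> c
  unify a -> Bool ~ c -> c
  unify a ~ c
  unify Bool ~ c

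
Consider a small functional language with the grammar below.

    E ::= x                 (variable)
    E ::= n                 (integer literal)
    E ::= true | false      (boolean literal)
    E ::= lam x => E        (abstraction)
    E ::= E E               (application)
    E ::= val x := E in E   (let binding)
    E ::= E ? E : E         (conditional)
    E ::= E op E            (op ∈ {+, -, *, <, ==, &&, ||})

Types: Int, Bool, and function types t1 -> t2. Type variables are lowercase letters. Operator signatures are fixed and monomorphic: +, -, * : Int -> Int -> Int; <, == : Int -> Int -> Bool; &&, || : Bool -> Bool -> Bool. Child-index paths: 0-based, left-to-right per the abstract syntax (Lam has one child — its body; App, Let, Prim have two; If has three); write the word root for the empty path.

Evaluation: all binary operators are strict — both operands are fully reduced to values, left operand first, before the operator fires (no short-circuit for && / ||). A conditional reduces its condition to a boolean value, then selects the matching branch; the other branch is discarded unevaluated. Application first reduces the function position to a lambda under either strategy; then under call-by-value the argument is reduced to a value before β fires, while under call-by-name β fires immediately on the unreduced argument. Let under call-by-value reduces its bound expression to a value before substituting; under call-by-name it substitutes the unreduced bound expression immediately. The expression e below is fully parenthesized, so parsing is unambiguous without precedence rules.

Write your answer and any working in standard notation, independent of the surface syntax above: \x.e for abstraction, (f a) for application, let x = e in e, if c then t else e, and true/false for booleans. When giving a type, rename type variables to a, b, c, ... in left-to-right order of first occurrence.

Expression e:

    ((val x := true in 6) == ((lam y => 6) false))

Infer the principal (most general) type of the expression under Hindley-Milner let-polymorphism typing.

Working:
let x : Bool
  unify Int ~ Int
\y._ : a -> Int
  unify a -> Int ~ Bool -> b
  unify a ~ Bool
  unify Int ~ b
_ _ : Int
  unify Int ~ Int

Answer: Bool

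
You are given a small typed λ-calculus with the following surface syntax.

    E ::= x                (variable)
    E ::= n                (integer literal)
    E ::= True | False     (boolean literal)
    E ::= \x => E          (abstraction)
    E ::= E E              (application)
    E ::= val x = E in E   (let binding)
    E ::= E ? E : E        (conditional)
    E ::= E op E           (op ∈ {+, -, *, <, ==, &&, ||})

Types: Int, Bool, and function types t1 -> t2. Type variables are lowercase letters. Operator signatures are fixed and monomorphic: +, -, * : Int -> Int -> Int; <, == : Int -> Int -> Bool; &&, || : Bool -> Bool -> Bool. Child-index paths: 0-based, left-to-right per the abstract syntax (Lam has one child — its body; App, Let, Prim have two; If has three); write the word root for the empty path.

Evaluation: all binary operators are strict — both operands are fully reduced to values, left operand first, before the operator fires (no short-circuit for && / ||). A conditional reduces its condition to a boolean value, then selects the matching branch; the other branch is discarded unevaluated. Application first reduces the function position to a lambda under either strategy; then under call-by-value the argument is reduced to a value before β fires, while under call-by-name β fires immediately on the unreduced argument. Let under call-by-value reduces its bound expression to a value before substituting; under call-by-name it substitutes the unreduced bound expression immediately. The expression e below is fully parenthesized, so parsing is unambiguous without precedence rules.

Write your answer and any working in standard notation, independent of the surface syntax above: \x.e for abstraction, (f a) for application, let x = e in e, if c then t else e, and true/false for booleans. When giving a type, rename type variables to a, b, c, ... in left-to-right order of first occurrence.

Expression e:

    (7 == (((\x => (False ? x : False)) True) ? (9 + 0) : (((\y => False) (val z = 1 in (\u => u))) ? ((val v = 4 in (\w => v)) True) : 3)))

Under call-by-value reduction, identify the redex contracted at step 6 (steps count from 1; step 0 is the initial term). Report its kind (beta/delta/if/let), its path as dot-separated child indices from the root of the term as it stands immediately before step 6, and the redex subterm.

Answer: if at 1 : (if false then ((let v = 4 in (\w.v)) true) else 3)

Working:
step 0: (7 == (if ((\x.(if false then x else false)) true) then (9 + 0) else (if ((\y.false) (let z = 1 in (\u.u))) then ((let v = 4 in (\w.v)) true) else 3)))
step 1: [beta@1.0] (7 == (if (if false then true else false) then (9 + 0) else (if ((\y.false) (let z = 1 in (\u.u))) then ((let v = 4 in (\w.v)) true) else 3)))
step 2: [if@1.0] (7 == (if false then (9 + 0) else (if ((\y.false) (let z = 1 in (\u.u))) then ((let v = 4 in (\w.v)) true) else 3)))
step 3: [if@1] (7 == (if ((\y.false) (let z = 1 in (\u.u))) then ((let v = 4 in (\w.v)) true) else 3))
step 4: [let@1.0.1] (7 == (if ((\y.false) (\u.u)) then ((let v = 4 in (\w.v)) true) else 3))
step 5: [beta@1.0] (7 == (if false then ((let v = 4 in (\w.v)) true) else 3))
step 6: [if@1] (7 == 3)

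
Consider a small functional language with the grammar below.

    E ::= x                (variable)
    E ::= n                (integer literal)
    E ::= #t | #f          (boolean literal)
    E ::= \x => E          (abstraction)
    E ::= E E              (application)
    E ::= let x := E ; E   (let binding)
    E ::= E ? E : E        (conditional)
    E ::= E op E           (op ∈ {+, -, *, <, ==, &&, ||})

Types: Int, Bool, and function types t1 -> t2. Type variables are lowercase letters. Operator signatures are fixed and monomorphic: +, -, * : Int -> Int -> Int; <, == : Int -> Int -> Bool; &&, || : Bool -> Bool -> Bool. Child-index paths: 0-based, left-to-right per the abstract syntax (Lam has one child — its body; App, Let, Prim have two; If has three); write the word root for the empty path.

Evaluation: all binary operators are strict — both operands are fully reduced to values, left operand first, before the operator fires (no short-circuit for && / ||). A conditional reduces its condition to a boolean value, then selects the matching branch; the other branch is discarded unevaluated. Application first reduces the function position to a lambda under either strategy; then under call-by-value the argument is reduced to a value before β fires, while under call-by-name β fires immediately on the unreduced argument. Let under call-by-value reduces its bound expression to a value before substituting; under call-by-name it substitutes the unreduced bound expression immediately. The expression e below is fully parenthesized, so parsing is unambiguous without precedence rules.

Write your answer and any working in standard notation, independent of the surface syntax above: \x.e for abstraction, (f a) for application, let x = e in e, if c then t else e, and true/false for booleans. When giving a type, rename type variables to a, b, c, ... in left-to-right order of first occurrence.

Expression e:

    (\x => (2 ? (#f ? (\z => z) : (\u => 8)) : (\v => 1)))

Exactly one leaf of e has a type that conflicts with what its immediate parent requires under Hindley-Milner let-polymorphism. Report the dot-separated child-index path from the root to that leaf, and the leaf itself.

Answer: 0.0 : 2

Working:
  unify Int ~ Bool
  FAIL: mismatch Int ~ Bool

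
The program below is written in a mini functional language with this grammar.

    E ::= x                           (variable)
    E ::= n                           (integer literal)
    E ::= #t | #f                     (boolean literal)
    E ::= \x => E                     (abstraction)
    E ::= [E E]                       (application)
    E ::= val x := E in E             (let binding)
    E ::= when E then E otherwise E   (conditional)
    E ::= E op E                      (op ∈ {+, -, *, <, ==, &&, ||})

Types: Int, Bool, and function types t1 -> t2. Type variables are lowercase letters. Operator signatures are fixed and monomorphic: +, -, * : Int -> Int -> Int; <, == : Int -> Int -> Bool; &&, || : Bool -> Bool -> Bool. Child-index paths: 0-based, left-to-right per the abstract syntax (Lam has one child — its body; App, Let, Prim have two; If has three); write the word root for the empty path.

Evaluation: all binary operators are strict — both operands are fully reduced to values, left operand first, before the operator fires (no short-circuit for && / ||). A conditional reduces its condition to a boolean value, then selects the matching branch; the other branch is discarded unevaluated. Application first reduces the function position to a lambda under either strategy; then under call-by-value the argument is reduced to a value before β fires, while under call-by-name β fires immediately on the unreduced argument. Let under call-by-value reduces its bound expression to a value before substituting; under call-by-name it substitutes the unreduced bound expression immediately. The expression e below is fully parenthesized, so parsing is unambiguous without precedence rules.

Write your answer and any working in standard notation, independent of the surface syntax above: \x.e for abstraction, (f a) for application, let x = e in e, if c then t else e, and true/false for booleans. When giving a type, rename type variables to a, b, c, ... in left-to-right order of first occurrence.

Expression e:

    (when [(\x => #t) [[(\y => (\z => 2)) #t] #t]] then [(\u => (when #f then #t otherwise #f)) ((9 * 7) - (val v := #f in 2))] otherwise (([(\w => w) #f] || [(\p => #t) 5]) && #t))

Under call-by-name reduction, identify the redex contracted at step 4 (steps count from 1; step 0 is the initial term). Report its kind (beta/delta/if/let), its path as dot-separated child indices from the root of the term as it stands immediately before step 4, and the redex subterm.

Derivation:
step 0: (if ((\x.true) (((\y.(\z.2)) true) true)) then ((\u.(if false then true else false)) ((9 * 7) - (let v = false in 2))) else ((((\w.w) false) || ((\p.true) 5)) && true))
step 1: [beta@0] (if true then ((\u.(if false then true else false)) ((9 * 7) - (let v = false in 2))) else ((((\w.w) false) || ((\p.true) 5)) && true))
step 2: [if@root] ((\u.(if false then true else false)) ((9 * 7) - (let v = false in 2)))
step 3: [beta@root] (if false then true else false)
step 4: [if@root] false

Answer: if at root : (if false then true else false)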